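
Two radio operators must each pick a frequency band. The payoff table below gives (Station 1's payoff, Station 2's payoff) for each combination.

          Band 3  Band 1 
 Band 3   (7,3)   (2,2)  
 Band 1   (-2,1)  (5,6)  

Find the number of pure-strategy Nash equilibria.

Both Band 3: Station 1 gets 7 (best alternative -2); Station 2 gets 3 (best alternative 2). Neither deviates — NE.
Both Band 1: Station 1 gets 5 (best alternative 2); Station 2 gets 6 (best alternative 1). Neither deviates — NE.
(Band 1, Band 3) is not a NE: Station 1 would switch to Band 3 (7 > -2).
No other cell survives both best-response checks, so there are 2 pure NE.

2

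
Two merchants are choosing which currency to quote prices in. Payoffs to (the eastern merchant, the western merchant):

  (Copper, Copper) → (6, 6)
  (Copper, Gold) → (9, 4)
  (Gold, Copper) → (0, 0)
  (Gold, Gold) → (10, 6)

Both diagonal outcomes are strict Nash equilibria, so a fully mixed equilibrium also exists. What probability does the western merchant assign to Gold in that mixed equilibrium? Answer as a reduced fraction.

The western merchant's mix q on Copper must make the eastern merchant indifferent between Copper and Gold.
The eastern merchant's payoff from Copper: 6q + 9(1−q). From Gold: 0q + 10(1−q).
Set equal: 6q = 1(1−q) → q = 1/7.
Probability on Gold is 1 − 1/7 = 6/7.

6/7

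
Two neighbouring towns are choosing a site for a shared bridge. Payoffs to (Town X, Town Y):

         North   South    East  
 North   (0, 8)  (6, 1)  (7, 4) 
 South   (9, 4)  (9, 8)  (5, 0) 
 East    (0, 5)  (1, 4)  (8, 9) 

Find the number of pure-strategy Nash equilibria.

2

Both South: Town X gets 9 (best alternative 6); Town Y gets 8 (best alternative 4). Neither deviates — NE.
Both East: Town X gets 8 (best alternative 7); Town Y gets 9 (best alternative 5). Neither deviates — NE.
Both North is not a NE: Town X would switch to South (9 > 0).
No other cell survives both best-response checks, so there are 2 pure NE.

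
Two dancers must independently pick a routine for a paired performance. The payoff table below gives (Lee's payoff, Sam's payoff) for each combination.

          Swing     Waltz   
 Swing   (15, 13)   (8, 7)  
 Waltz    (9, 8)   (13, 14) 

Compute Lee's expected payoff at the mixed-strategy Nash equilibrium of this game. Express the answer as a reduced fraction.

Sam mixes with probability q on Swing, chosen so Lee is indifferent: 15q + 8(1−q) = 9q + 13(1−q) gives q = 5/11.
Lee's expected payoff (from either row, since indifferent) is 15·5/11 + 8·6/11 = 123/11.

123/11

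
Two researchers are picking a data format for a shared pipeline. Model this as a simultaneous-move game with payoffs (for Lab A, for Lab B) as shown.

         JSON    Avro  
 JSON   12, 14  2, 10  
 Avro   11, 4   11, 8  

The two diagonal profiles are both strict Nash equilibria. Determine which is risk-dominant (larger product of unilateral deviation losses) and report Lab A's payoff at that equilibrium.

At both JSON: Lab A loses 12 − 11 = 1 by deviating; Lab B loses 14 − 10 = 4. Product = 1·4 = 4.
At both Avro: Lab A loses 11 − 2 = 9 by deviating; Lab B loses 8 − 4 = 4. Product = 9·4 = 36.
36 > 4, so both Avro is risk-dominant. Lab A's payoff there is 11.

11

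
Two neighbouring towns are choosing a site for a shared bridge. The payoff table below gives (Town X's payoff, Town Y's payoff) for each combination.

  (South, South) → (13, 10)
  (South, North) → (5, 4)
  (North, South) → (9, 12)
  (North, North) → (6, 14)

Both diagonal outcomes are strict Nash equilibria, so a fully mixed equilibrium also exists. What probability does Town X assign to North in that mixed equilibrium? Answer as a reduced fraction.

3/4

Town X's mix p on South must make Town Y indifferent between South and North.
Town Y's payoff from South: 10p + 12(1−p). From North: 4p + 14(1−p).
Set equal: 6p = 2(1−p) → p = 2/8 = 1/4.
Probability on North is 1 − 1/4 = 3/4.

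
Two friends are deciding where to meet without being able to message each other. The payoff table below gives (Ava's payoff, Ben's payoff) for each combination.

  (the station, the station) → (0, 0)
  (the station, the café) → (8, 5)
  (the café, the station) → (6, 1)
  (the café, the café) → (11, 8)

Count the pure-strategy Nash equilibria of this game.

Both the café: Ava gets 11 (best alternative 8); Ben gets 8 (best alternative 1). Neither deviates — NE.
Both the station is not a NE: Ava would switch to the café (6 > 0).
No other cell survives both best-response checks, so there is 1 pure NE.

1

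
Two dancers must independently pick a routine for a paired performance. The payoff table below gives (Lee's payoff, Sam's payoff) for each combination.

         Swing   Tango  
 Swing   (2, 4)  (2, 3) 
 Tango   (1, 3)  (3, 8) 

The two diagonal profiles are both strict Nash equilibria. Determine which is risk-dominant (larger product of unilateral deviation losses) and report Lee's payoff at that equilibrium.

3

At both Swing: Lee loses 2 − 1 = 1 by deviating; Sam loses 4 − 3 = 1. Product = 1·1 = 1.
At both Tango: Lee loses 3 − 2 = 1 by deviating; Sam loses 8 − 3 = 5. Product = 1·5 = 5.
5 > 1, so both Tango is risk-dominant. Lee's payoff there is 3.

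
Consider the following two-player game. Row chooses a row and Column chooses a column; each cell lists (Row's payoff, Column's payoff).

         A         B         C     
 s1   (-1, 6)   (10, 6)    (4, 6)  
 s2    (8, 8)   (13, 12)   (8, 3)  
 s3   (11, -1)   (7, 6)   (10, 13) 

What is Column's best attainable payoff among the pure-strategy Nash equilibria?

(s2, B) is a pure NE (Row: 13 ≥ 10; Column: 12 ≥ 8). Column gets 12.
(s3, C) is a pure NE (Row: 10 ≥ 8; Column: 13 ≥ 6). Column gets 13.
Every other cell has a profitable deviation for at least one player. Highest of {12, 13} is 13.

13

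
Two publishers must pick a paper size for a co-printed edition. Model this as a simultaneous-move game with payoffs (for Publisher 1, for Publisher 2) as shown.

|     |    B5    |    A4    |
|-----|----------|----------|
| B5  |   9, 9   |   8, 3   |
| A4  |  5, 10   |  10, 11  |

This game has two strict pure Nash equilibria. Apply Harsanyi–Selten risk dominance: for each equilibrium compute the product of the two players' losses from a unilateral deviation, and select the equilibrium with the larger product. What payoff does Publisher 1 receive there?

At both B5: Publisher 1 loses 9 − 5 = 4 by deviating; Publisher 2 loses 9 − 3 = 6. Product = 4·6 = 24.
At both A4: Publisher 1 loses 10 − 8 = 2 by deviating; Publisher 2 loses 11 − 10 = 1. Product = 2·1 = 2.
24 > 2, so both B5 is risk-dominant. Publisher 1's payoff there is 9.

9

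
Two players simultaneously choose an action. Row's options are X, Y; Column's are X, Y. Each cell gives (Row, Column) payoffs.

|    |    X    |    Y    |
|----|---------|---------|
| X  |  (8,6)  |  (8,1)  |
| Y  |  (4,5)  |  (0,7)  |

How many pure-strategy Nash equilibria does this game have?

1

Both X: Row gets 8 (best alternative 4); Column gets 6 (best alternative 1). Neither deviates — NE.
Both Y is not a NE: Row would switch to X (8 > 0).
No other cell survives both best-response checks, so there is 1 pure NE.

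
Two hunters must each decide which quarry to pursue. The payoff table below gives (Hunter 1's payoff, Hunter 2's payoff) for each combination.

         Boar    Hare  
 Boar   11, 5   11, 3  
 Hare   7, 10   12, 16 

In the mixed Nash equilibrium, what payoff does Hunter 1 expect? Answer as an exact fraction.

Hunter 2 mixes with probability q on Boar, chosen so Hunter 1 is indifferent: 11q + 11(1−q) = 7q + 12(1−q) gives q = 1/5.
Hunter 1's expected payoff (from either row, since indifferent) is 11·1/5 + 11·4/5 = 11.

11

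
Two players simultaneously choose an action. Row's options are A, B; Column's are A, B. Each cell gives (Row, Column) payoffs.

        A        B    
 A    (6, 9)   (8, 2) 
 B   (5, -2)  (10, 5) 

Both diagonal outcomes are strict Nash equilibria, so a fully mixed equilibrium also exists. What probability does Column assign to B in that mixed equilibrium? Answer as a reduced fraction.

Column's mix q on A must make Row indifferent between A and B.
Row's payoff from A: 6q + 8(1−q). From B: 5q + 10(1−q).
Set equal: 1q = 2(1−q) → q = 2/3.
Probability on B is 1 − 2/3 = 1/3.

1/3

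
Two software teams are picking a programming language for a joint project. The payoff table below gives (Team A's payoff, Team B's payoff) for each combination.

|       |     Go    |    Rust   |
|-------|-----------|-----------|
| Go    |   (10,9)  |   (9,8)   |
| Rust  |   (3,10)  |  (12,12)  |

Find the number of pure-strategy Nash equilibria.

2

Both Go: Team A gets 10 (best alternative 3); Team B gets 9 (best alternative 8). Neither deviates — NE.
Both Rust: Team A gets 12 (best alternative 9); Team B gets 12 (best alternative 10). Neither deviates — NE.
(Go, Rust) is not a NE: Team A would switch to Rust (12 > 9).
No other cell survives both best-response checks, so there are 2 pure NE.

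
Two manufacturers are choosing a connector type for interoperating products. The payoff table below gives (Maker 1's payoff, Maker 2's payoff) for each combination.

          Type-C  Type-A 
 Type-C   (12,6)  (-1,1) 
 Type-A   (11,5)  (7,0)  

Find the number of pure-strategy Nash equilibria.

1

Both Type-C: Maker 1 gets 12 (best alternative 11); Maker 2 gets 6 (best alternative 1). Neither deviates — NE.
Both Type-A is not a NE: Maker 2 would switch to Type-C (5 > 0).
No other cell survives both best-response checks, so there is 1 pure NE.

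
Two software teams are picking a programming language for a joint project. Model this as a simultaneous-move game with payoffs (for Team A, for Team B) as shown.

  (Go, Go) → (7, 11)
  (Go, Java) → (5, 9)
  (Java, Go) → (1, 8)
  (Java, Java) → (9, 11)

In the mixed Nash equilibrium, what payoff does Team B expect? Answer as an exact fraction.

49/5

Team A mixes with probability p on Go, chosen so Team B is indifferent: 11p + 8(1−p) = 9p + 11(1−p) gives p = 3/5.
Team B's expected payoff is 11·3/5 + 8·2/5 = 49/5.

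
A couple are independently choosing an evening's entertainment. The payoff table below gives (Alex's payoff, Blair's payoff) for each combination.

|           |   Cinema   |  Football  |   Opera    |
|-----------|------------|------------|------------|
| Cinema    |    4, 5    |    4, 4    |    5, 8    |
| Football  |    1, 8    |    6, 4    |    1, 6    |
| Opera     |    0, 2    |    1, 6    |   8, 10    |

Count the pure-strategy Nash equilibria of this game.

1

Both Opera: Alex gets 8 (best alternative 5); Blair gets 10 (best alternative 6). Neither deviates — NE.
Both Cinema is not a NE: Blair would switch to Opera (8 > 5).
No other cell survives both best-response checks, so there is 1 pure NE.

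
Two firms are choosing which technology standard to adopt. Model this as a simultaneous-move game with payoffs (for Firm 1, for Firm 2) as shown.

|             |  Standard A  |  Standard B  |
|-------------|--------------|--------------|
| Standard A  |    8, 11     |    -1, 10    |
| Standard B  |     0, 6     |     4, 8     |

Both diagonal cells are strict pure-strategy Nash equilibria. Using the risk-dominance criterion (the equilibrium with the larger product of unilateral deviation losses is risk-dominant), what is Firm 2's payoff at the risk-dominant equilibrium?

At both Standard A: Firm 1 loses 8 − 0 = 8 by deviating; Firm 2 loses 11 − 10 = 1. Product = 8·1 = 8.
At both Standard B: Firm 1 loses 4 − (-1) = 5 by deviating; Firm 2 loses 8 − 6 = 2. Product = 5·2 = 10.
10 > 8, so both Standard B is risk-dominant. Firm 2's payoff there is 8.

8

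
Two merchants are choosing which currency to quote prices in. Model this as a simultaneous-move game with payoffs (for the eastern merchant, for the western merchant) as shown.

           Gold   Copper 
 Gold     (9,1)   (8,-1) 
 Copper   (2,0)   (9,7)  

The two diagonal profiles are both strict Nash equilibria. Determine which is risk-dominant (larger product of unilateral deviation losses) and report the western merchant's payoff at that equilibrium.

1

At both Gold: the eastern merchant loses 9 − 2 = 7 by deviating; the western merchant loses 1 − (-1) = 2. Product = 7·2 = 14.
At both Copper: the eastern merchant loses 9 − 8 = 1 by deviating; the western merchant loses 7 − 0 = 7. Product = 1·7 = 7.
14 > 7, so both Gold is risk-dominant. The western merchant's payoff there is 1.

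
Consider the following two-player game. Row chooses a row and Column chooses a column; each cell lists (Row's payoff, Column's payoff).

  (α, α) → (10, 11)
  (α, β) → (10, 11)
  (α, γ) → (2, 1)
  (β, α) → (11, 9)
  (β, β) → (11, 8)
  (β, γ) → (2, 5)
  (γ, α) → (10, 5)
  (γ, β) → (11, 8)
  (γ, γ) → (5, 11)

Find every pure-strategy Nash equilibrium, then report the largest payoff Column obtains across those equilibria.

11

(β, α) is a pure NE (Row: 11 ≥ 10; Column: 9 ≥ 8). Column gets 9.
Both γ is a pure NE (Row: 5 ≥ 2; Column: 11 ≥ 8). Column gets 11.
Every other cell has a profitable deviation for at least one player. Highest of {9, 11} is 11.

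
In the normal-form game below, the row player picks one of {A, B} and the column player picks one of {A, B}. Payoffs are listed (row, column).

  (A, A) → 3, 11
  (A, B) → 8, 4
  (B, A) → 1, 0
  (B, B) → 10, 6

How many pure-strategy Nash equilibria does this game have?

Both A: the row player gets 3 (best alternative 1); the column player gets 11 (best alternative 4). Neither deviates — NE.
Both B: the row player gets 10 (best alternative 8); the column player gets 6 (best alternative 0). Neither deviates — NE.
(B, A) is not a NE: the row player would switch to A (3 > 1).
No other cell survives both best-response checks, so there are 2 pure NE.

2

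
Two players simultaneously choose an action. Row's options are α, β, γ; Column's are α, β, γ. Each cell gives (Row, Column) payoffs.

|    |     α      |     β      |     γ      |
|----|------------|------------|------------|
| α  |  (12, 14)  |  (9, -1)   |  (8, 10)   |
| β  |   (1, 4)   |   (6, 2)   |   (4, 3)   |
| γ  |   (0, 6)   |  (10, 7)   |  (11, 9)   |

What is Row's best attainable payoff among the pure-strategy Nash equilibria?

12

Both α is a pure NE (Row: 12 ≥ 1; Column: 14 ≥ 10). Row gets 12.
Both γ is a pure NE (Row: 11 ≥ 8; Column: 9 ≥ 7). Row gets 11.
Every other cell has a profitable deviation for at least one player. Highest of {12, 11} is 12.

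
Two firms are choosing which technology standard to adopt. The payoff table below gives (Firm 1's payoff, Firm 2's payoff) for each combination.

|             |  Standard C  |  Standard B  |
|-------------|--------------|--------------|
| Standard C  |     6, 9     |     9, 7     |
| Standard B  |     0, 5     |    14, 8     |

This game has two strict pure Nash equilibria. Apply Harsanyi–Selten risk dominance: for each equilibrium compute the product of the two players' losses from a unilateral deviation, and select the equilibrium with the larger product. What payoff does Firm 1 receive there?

At both Standard C: Firm 1 loses 6 − 0 = 6 by deviating; Firm 2 loses 9 − 7 = 2. Product = 6·2 = 12.
At both Standard B: Firm 1 loses 14 − 9 = 5 by deviating; Firm 2 loses 8 − 5 = 3. Product = 5·3 = 15.
15 > 12, so both Standard B is risk-dominant. Firm 1's payoff there is 14.

14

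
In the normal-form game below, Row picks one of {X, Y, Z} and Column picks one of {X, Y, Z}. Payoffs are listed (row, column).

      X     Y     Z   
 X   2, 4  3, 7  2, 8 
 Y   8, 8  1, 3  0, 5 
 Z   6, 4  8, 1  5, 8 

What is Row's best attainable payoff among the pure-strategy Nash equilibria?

8

(Y, X) is a pure NE (Row: 8 ≥ 6; Column: 8 ≥ 5). Row gets 8.
Both Z is a pure NE (Row: 5 ≥ 2; Column: 8 ≥ 4). Row gets 5.
Every other cell has a profitable deviation for at least one player. Highest of {8, 5} is 8.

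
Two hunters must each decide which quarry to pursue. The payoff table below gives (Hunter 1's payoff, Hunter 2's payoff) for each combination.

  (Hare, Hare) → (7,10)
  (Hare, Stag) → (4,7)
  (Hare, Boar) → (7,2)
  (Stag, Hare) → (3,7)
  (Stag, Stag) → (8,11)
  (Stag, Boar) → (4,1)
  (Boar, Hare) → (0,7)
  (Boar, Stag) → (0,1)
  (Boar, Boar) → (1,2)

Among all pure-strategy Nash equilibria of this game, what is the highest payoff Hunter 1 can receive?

Both Hare is a pure NE (Hunter 1: 7 ≥ 3; Hunter 2: 10 ≥ 7). Hunter 1 gets 7.
Both Stag is a pure NE (Hunter 1: 8 ≥ 4; Hunter 2: 11 ≥ 7). Hunter 1 gets 8.
Every other cell has a profitable deviation for at least one player. Highest of {7, 8} is 8.

8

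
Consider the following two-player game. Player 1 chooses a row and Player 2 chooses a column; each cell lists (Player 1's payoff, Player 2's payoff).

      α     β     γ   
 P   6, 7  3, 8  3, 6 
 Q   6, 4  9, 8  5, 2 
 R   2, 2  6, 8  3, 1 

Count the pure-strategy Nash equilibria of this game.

1

(Q, β): Player 1 gets 9 (best alternative 6); Player 2 gets 8 (best alternative 4). Neither deviates — NE.
(R, γ) is not a NE: Player 1 would switch to Q (5 > 3).
No other cell survives both best-response checks, so there is 1 pure NE.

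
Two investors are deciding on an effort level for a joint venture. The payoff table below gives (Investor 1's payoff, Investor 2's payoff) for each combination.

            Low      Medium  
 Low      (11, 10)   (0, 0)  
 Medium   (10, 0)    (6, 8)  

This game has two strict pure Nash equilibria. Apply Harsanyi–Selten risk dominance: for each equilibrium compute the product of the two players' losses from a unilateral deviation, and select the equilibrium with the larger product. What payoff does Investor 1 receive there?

6

At both Low: Investor 1 loses 11 − 10 = 1 by deviating; Investor 2 loses 10 − 0 = 10. Product = 1·10 = 10.
At both Medium: Investor 1 loses 6 − 0 = 6 by deviating; Investor 2 loses 8 − 0 = 8. Product = 6·8 = 48.
48 > 10, so both Medium is risk-dominant. Investor 1's payoff there is 6.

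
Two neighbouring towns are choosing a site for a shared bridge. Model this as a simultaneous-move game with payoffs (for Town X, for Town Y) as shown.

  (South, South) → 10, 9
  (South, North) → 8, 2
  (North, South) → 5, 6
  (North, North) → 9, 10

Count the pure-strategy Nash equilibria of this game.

2

Both South: Town X gets 10 (best alternative 5); Town Y gets 9 (best alternative 2). Neither deviates — NE.
Both North: Town X gets 9 (best alternative 8); Town Y gets 10 (best alternative 6). Neither deviates — NE.
(North, South) is not a NE: Town X would switch to South (10 > 5).
No other cell survives both best-response checks, so there are 2 pure NE.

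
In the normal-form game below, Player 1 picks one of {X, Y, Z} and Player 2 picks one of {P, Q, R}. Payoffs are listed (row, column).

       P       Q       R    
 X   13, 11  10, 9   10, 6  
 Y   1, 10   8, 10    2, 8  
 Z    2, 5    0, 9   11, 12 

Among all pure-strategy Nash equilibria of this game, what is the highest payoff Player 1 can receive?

13

(X, P) is a pure NE (Player 1: 13 ≥ 2; Player 2: 11 ≥ 9). Player 1 gets 13.
(Z, R) is a pure NE (Player 1: 11 ≥ 10; Player 2: 12 ≥ 9). Player 1 gets 11.
Every other cell has a profitable deviation for at least one player. Highest of {13, 11} is 13.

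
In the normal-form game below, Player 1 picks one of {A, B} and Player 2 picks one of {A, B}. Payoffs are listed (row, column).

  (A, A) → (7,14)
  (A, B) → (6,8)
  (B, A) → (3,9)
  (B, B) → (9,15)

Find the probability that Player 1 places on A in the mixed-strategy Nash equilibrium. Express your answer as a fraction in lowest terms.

1/2

Player 1's mix p on A must make Player 2 indifferent between A and B.
Player 2's payoff from A: 14p + 9(1−p). From B: 8p + 15(1−p).
Set equal: 6p = 6(1−p) → p = 6/12 = 1/2.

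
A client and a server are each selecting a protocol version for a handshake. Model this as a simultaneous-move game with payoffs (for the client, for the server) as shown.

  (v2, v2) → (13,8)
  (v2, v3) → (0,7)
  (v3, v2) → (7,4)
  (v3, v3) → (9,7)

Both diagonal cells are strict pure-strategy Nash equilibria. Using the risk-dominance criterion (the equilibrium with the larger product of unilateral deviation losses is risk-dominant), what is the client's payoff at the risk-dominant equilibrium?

9

At both v2: the client loses 13 − 7 = 6 by deviating; the server loses 8 − 7 = 1. Product = 6·1 = 6.
At both v3: the client loses 9 − 0 = 9 by deviating; the server loses 7 − 4 = 3. Product = 9·3 = 27.
27 > 6, so both v3 is risk-dominant. The client's payoff there is 9.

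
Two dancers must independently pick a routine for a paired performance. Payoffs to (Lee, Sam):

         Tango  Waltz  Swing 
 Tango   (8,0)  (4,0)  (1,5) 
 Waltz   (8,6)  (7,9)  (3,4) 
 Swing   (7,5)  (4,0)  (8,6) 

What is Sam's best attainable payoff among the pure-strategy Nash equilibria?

Both Waltz is a pure NE (Lee: 7 ≥ 4; Sam: 9 ≥ 6). Sam gets 9.
Both Swing is a pure NE (Lee: 8 ≥ 3; Sam: 6 ≥ 5). Sam gets 6.
Every other cell has a profitable deviation for at least one player. Highest of {9, 6} is 9.

9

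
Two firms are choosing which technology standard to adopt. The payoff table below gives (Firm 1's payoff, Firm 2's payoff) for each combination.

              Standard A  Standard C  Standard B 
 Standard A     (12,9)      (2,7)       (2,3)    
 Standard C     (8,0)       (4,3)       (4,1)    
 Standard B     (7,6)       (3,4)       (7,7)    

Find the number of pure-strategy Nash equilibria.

3

Both Standard A: Firm 1 gets 12 (best alternative 8); Firm 2 gets 9 (best alternative 7). Neither deviates — NE.
Both Standard C: Firm 1 gets 4 (best alternative 3); Firm 2 gets 3 (best alternative 1). Neither deviates — NE.
Both Standard B: Firm 1 gets 7 (best alternative 4); Firm 2 gets 7 (best alternative 6). Neither deviates — NE.
(Standard B, Standard A) is not a NE: Firm 1 would switch to Standard A (12 > 7).
No other cell survives both best-response checks, so there are 3 pure NE.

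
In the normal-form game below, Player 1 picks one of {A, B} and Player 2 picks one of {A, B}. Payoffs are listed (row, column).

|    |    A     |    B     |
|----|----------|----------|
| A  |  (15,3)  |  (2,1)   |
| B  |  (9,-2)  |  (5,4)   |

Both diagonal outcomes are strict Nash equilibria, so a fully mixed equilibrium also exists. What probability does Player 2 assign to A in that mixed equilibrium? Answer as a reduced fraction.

1/3

Player 2's mix q on A must make Player 1 indifferent between A and B.
Player 1's payoff from A: 15q + 2(1−q). From B: 9q + 5(1−q).
Set equal: 6q = 3(1−q) → q = 3/9 = 1/3.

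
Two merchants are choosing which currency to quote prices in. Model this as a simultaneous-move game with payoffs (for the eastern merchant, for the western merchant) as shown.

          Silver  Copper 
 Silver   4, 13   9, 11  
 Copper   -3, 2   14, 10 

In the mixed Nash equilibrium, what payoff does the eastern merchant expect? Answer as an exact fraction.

The western merchant mixes with probability q on Silver, chosen so the eastern merchant is indifferent: 4q + 9(1−q) = (-3)q + 14(1−q) gives q = 5/12.
The eastern merchant's expected payoff (from either row, since indifferent) is 4·5/12 + 9·7/12 = 83/12.

83/12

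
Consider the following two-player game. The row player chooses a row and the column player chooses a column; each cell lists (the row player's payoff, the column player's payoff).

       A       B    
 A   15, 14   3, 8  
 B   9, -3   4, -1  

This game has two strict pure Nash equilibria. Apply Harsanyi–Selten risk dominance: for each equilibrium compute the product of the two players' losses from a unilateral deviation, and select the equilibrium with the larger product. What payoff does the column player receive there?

At both A: the row player loses 15 − 9 = 6 by deviating; the column player loses 14 − 8 = 6. Product = 6·6 = 36.
At both B: the row player loses 4 − 3 = 1 by deviating; the column player loses -1 − (-3) = 2. Product = 1·2 = 2.
36 > 2, so both A is risk-dominant. The column player's payoff there is 14.

14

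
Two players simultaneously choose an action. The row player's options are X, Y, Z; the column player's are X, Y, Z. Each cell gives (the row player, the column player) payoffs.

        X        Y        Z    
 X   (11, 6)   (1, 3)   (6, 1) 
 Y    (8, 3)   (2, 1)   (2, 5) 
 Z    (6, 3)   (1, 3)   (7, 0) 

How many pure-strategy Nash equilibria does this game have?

Both X: the row player gets 11 (best alternative 8); the column player gets 6 (best alternative 3). Neither deviates — NE.
Both Z is not a NE: the column player would switch to X (3 > 0).
No other cell survives both best-response checks, so there is 1 pure NE.

1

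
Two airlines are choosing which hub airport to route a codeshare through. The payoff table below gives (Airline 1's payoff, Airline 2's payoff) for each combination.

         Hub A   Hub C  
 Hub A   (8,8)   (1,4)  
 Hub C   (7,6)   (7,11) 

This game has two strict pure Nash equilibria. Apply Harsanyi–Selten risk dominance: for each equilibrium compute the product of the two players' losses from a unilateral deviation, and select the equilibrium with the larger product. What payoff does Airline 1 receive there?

7

At both Hub A: Airline 1 loses 8 − 7 = 1 by deviating; Airline 2 loses 8 − 4 = 4. Product = 1·4 = 4.
At both Hub C: Airline 1 loses 7 − 1 = 6 by deviating; Airline 2 loses 11 − 6 = 5. Product = 6·5 = 30.
30 > 4, so both Hub C is risk-dominant. Airline 1's payoff there is 7.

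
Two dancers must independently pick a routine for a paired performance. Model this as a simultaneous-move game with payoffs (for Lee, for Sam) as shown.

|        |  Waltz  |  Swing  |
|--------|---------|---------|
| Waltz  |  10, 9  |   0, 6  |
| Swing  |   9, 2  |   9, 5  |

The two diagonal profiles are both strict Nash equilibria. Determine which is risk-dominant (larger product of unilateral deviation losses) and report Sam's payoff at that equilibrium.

5

At both Waltz: Lee loses 10 − 9 = 1 by deviating; Sam loses 9 − 6 = 3. Product = 1·3 = 3.
At both Swing: Lee loses 9 − 0 = 9 by deviating; Sam loses 5 − 2 = 3. Product = 9·3 = 27.
27 > 3, so both Swing is risk-dominant. Sam's payoff there is 5.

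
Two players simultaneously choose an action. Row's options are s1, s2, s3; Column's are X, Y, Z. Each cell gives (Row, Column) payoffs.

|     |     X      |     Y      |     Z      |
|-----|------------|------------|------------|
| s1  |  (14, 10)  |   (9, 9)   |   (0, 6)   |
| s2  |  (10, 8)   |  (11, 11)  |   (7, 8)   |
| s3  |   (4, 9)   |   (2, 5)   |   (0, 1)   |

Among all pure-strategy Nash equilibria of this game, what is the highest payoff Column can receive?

11

(s1, X) is a pure NE (Row: 14 ≥ 10; Column: 10 ≥ 9). Column gets 10.
(s2, Y) is a pure NE (Row: 11 ≥ 9; Column: 11 ≥ 8). Column gets 11.
Every other cell has a profitable deviation for at least one player. Highest of {10, 11} is 11.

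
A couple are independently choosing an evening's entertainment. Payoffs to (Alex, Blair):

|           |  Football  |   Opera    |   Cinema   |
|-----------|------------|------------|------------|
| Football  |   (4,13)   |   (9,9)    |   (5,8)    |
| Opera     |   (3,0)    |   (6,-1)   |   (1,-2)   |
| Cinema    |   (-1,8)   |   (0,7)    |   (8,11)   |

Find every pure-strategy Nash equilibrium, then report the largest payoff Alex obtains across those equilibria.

8

Both Football is a pure NE (Alex: 4 ≥ 3; Blair: 13 ≥ 9). Alex gets 4.
Both Cinema is a pure NE (Alex: 8 ≥ 5; Blair: 11 ≥ 8). Alex gets 8.
Every other cell has a profitable deviation for at least one player. Highest of {4, 8} is 8.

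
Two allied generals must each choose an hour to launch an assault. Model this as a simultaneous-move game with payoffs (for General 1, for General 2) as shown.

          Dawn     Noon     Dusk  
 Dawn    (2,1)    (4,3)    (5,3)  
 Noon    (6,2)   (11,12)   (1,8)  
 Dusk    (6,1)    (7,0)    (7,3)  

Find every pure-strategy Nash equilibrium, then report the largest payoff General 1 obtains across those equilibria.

Both Noon is a pure NE (General 1: 11 ≥ 7; General 2: 12 ≥ 8). General 1 gets 11.
Both Dusk is a pure NE (General 1: 7 ≥ 5; General 2: 3 ≥ 1). General 1 gets 7.
Every other cell has a profitable deviation for at least one player. Highest of {11, 7} is 11.

11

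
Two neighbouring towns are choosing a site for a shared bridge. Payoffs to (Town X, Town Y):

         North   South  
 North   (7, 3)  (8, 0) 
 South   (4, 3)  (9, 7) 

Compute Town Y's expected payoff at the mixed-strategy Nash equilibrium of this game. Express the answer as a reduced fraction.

3

Town X mixes with probability p on North, chosen so Town Y is indifferent: 3p + 3(1−p) = 0p + 7(1−p) gives p = 4/7.
Town Y's expected payoff is 3·4/7 + 3·3/7 = 3.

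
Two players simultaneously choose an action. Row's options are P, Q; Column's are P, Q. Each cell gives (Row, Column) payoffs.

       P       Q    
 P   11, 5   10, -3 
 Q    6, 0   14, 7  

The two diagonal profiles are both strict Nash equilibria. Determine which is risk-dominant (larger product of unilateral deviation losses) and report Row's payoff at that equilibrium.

At both P: Row loses 11 − 6 = 5 by deviating; Column loses 5 − (-3) = 8. Product = 5·8 = 40.
At both Q: Row loses 14 − 10 = 4 by deviating; Column loses 7 − 0 = 7. Product = 4·7 = 28.
40 > 28, so both P is risk-dominant. Row's payoff there is 11.

11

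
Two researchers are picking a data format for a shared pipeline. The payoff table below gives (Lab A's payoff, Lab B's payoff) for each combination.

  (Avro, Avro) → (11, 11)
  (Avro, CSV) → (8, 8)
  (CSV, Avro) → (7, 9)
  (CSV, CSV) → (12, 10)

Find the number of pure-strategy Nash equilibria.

2

Both Avro: Lab A gets 11 (best alternative 7); Lab B gets 11 (best alternative 8). Neither deviates — NE.
Both CSV: Lab A gets 12 (best alternative 8); Lab B gets 10 (best alternative 9). Neither deviates — NE.
(Avro, CSV) is not a NE: Lab A would switch to CSV (12 > 8).
No other cell survives both best-response checks, so there are 2 pure NE.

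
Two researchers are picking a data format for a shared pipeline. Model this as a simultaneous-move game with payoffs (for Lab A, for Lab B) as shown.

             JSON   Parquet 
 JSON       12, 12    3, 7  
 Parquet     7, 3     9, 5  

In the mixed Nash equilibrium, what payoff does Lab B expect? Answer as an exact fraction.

39/7

Lab A mixes with probability p on JSON, chosen so Lab B is indifferent: 12p + 3(1−p) = 7p + 5(1−p) gives p = 2/7.
Lab B's expected payoff is 12·2/7 + 3·5/7 = 39/7.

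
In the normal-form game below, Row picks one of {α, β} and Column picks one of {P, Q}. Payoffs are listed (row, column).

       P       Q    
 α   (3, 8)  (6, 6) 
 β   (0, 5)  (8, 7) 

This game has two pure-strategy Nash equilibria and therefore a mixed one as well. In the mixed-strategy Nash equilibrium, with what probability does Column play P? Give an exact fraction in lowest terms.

Column's mix q on P must make Row indifferent between α and β.
Row's payoff from α: 3q + 6(1−q). From β: 0q + 8(1−q).
Set equal: 3q = 2(1−q) → q = 2/5.

2/5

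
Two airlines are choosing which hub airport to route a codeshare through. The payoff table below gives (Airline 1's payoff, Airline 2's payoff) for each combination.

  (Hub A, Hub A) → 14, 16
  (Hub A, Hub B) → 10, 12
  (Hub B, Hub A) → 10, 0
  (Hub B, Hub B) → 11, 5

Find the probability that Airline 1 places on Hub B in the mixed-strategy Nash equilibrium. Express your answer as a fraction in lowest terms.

4/9

Airline 1's mix p on Hub A must make Airline 2 indifferent between Hub A and Hub B.
Airline 2's payoff from Hub A: 16p + 0(1−p). From Hub B: 12p + 5(1−p).
Set equal: 4p = 5(1−p) → p = 5/9.
Probability on Hub B is 1 − 5/9 = 4/9.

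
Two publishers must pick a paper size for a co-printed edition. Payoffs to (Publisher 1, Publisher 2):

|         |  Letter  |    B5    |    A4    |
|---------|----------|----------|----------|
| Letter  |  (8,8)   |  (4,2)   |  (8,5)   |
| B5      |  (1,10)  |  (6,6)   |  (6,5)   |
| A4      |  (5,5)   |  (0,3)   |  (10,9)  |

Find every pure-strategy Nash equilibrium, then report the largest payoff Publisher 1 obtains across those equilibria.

Both Letter is a pure NE (Publisher 1: 8 ≥ 5; Publisher 2: 8 ≥ 5). Publisher 1 gets 8.
Both A4 is a pure NE (Publisher 1: 10 ≥ 8; Publisher 2: 9 ≥ 5). Publisher 1 gets 10.
Every other cell has a profitable deviation for at least one player. Highest of {8, 10} is 10.

10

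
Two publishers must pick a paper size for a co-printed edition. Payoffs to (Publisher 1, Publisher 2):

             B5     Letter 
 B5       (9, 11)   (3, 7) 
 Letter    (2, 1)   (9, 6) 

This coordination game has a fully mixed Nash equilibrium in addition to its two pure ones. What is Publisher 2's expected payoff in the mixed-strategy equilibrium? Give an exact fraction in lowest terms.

Publisher 1 mixes with probability p on B5, chosen so Publisher 2 is indifferent: 11p + 1(1−p) = 7p + 6(1−p) gives p = 5/9.
Publisher 2's expected payoff is 11·5/9 + 1·4/9 = 59/9.

59/9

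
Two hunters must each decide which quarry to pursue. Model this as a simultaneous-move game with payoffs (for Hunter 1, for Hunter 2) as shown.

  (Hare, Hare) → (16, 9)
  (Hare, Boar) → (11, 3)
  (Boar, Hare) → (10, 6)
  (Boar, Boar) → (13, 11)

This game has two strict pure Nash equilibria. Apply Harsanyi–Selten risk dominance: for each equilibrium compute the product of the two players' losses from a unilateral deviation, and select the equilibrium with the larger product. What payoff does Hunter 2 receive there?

9

At both Hare: Hunter 1 loses 16 − 10 = 6 by deviating; Hunter 2 loses 9 − 3 = 6. Product = 6·6 = 36.
At both Boar: Hunter 1 loses 13 − 11 = 2 by deviating; Hunter 2 loses 11 − 6 = 5. Product = 2·5 = 10.
36 > 10, so both Hare is risk-dominant. Hunter 2's payoff there is 9.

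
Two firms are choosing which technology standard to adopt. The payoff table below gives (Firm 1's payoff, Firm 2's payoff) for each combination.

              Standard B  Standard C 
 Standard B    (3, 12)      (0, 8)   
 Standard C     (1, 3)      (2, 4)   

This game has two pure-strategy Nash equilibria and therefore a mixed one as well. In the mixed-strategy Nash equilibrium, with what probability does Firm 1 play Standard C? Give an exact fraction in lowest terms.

Firm 1's mix p on Standard B must make Firm 2 indifferent between Standard B and Standard C.
Firm 2's payoff from Standard B: 12p + 3(1−p). From Standard C: 8p + 4(1−p).
Set equal: 4p = 1(1−p) → p = 1/5.
Probability on Standard C is 1 − 1/5 = 4/5.

4/5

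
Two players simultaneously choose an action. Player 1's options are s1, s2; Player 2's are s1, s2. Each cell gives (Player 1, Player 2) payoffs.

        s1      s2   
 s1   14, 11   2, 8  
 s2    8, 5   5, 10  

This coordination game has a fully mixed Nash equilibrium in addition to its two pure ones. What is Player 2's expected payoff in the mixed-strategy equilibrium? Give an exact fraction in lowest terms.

35/4

Player 1 mixes with probability p on s1, chosen so Player 2 is indifferent: 11p + 5(1−p) = 8p + 10(1−p) gives p = 5/8.
Player 2's expected payoff is 11·5/8 + 5·3/8 = 35/4.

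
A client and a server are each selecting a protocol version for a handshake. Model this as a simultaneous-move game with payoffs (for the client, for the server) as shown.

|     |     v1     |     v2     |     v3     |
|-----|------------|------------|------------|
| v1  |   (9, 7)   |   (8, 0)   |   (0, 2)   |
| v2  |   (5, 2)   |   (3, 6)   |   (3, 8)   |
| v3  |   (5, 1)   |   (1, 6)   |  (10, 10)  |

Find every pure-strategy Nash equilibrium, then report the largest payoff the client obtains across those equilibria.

10

Both v1 is a pure NE (the client: 9 ≥ 5; the server: 7 ≥ 2). The client gets 9.
Both v3 is a pure NE (the client: 10 ≥ 3; the server: 10 ≥ 6). The client gets 10.
Every other cell has a profitable deviation for at least one player. Highest of {9, 10} is 10.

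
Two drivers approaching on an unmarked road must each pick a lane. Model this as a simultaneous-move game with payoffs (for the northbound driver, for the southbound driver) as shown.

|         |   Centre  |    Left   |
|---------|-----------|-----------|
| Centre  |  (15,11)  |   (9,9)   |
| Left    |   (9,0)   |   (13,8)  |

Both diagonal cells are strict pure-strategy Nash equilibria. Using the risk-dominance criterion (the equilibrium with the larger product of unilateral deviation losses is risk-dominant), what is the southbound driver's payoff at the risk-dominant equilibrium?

8

At both Centre: the northbound driver loses 15 − 9 = 6 by deviating; the southbound driver loses 11 − 9 = 2. Product = 6·2 = 12.
At both Left: the northbound driver loses 13 − 9 = 4 by deviating; the southbound driver loses 8 − 0 = 8. Product = 4·8 = 32.
32 > 12, so both Left is risk-dominant. The southbound driver's payoff there is 8.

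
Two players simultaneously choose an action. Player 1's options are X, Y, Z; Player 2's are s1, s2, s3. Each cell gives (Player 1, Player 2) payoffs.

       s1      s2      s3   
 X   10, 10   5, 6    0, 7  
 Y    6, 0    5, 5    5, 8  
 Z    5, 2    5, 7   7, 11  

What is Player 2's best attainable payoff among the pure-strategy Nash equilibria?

(X, s1) is a pure NE (Player 1: 10 ≥ 6; Player 2: 10 ≥ 7). Player 2 gets 10.
(Z, s3) is a pure NE (Player 1: 7 ≥ 5; Player 2: 11 ≥ 7). Player 2 gets 11.
Every other cell has a profitable deviation for at least one player. Highest of {10, 11} is 11.

11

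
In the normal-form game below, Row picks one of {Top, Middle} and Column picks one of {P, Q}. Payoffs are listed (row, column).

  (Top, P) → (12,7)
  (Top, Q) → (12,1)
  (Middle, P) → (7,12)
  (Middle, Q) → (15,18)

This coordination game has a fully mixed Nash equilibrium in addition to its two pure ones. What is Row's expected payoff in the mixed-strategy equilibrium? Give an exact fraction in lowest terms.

12

Column mixes with probability q on P, chosen so Row is indifferent: 12q + 12(1−q) = 7q + 15(1−q) gives q = 3/8.
Row's expected payoff (from either row, since indifferent) is 12·3/8 + 12·5/8 = 12.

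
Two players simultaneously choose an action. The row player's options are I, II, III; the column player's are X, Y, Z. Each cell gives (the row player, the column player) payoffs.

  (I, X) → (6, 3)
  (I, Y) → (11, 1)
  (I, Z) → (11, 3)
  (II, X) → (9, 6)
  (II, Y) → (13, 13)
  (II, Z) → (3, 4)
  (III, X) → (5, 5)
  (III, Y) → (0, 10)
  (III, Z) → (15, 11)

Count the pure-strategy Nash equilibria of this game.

(II, Y): the row player gets 13 (best alternative 11); the column player gets 13 (best alternative 6). Neither deviates — NE.
(III, Z): the row player gets 15 (best alternative 11); the column player gets 11 (best alternative 10). Neither deviates — NE.
(I, X) is not a NE: the row player would switch to II (9 > 6).
No other cell survives both best-response checks, so there are 2 pure NE.

2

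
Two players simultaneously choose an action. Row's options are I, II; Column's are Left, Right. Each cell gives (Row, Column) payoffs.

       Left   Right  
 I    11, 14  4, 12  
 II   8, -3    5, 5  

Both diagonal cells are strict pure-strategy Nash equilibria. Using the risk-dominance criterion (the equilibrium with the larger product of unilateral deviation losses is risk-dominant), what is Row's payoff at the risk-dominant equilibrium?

At (I, Left): Row loses 11 − 8 = 3 by deviating; Column loses 14 − 12 = 2. Product = 3·2 = 6.
At (II, Right): Row loses 5 − 4 = 1 by deviating; Column loses 5 − (-3) = 8. Product = 1·8 = 8.
8 > 6, so (II, Right) is risk-dominant. Row's payoff there is 5.

5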